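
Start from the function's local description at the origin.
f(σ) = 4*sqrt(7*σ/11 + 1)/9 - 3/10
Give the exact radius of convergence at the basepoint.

Branch term (4/9)*sqrt(1 - σ/(-11/7)): its argument vanishes at σ = -11/7, a square-root branch point, modulus 11/7.
The radius of convergence is the smallest modulus among the singular points: 11/7.

The radius of convergence is 11/7.


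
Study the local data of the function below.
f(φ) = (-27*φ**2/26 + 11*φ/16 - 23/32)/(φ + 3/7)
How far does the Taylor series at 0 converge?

The radius of convergence is 3/7.

Denominator factor (φ + 3/7): pole of order 1 at -3/7, modulus 3/7.
The radius of convergence is the smallest modulus among the singular points: 3/7.


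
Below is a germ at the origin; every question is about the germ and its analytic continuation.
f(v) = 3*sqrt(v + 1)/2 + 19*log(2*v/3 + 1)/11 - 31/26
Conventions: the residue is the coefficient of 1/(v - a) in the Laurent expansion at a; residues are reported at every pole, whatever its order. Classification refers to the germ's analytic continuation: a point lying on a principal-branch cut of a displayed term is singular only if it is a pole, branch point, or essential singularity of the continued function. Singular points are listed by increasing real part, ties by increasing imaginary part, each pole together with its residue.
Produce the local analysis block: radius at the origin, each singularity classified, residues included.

Radius of convergence at 0: 1.
At -3/2: a logarithmic branch point.
At -1: an algebraic (square-root) branch point.

Branch term (3/2)*sqrt(1 - v/(-1)): its argument vanishes at v = -1, a square-root branch point, modulus 1.
Branch term (19/11)*log(1 - v/(-3/2)): its argument vanishes at v = -3/2, a logarithmic branch point, modulus 3/2.
The radius of convergence is the smallest modulus among the singular points: 1.
List the singular points by increasing real part (a conjugate pair: the negative imaginary part first).


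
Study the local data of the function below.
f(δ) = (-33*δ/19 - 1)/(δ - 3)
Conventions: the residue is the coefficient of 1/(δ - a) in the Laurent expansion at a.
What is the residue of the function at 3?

The residue is -118/19.

At the order-1 pole 3 set g(δ) = (δ - (3))*f(δ) = -33*δ/19 - 1.
Simple pole: residue = g(a) at a = 3, which is -118/19.


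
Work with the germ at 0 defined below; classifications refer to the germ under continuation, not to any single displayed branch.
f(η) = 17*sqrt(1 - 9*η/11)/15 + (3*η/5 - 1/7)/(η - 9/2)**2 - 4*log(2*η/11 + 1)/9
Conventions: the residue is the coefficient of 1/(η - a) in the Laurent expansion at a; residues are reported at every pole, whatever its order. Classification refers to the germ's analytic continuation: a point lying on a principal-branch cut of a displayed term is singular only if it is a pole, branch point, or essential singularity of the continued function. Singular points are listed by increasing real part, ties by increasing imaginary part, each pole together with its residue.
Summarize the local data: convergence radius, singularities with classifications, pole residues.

Denominator factor (η - 9/2)^2: pole of order 2 at 9/2, modulus 9/2.
Branch term (17/15)*sqrt(1 - η/(11/9)): its argument vanishes at η = 11/9, a square-root branch point, modulus 11/9.
Branch term (-4/9)*log(1 - η/(-11/2)): its argument vanishes at η = -11/2, a logarithmic branch point, modulus 11/2.
The radius of convergence is the smallest modulus among the singular points: 11/9.
The branch terms are analytic at 9/2 and contribute nothing to the residue; only the rational part matters.
At the order-2 pole 9/2 set g(η) = (η - (9/2))^2*(rational part) = 3*η/5 - 1/7.
Order-2 pole: residue = g'(a); g'(9/2) = 3/5, so the residue is 3/5.
List the singular points by increasing real part (a conjugate pair: the negative imaginary part first).

Radius of convergence at 0: 11/9.
At -11/2: a logarithmic branch point.
At 11/9: an algebraic (square-root) branch point.
At 9/2: a pole of order 2; residue 3/5.


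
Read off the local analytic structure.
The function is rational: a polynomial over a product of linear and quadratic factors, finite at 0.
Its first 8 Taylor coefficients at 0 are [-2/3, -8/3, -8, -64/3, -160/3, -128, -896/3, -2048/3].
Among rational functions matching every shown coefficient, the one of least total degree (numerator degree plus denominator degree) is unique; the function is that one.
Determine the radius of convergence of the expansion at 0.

No rational of total degree below 2 reproduces all 8 coefficients; solving the [0/2] Pade equations on them gives f(ρ) = -1/(6*(ρ - 1/2)**2), whose expansion matches every shown term.
Denominator factor (ρ - 1/2)^2: pole of order 2 at 1/2, modulus 1/2.
The radius of convergence is the smallest modulus among the singular points: 1/2.

The radius of convergence is 1/2.


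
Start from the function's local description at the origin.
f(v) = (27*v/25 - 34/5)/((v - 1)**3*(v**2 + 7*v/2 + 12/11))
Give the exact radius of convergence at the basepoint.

Denominator factor (v**2 + 7*v/2 + 12/11): discriminant 347/44, real irrational roots -7/4 + (1/44)*sqrt(3817) and -7/4 - (1/44)*sqrt(3817); poles of order 1, moduli 7/4 - (1/44)*sqrt(3817) and 7/4 + (1/44)*sqrt(3817).
Denominator factor (v - 1)^3: pole of order 3 at 1, modulus 1.
The radius of convergence is the smallest modulus among the singular points: 7/4 - (1/44)*sqrt(3817).

The radius of convergence is 7/4 - (1/44)*sqrt(3817).


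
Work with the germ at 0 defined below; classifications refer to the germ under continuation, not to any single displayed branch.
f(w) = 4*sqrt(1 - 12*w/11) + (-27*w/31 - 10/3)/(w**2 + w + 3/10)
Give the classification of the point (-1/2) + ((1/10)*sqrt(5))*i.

The point is a pole of order 1.

The denominator factor w**2 + w + 3/10 vanishes at (-1/2) + ((1/10)*sqrt(5))*i and appears to the power 1; the numerator there equals (-539/186) - ((27/310)*sqrt(5))*i, nonzero, and no other factor vanishes.
The branch terms are analytic at this point.
Hence a pole whose order is the multiplicity, 1.


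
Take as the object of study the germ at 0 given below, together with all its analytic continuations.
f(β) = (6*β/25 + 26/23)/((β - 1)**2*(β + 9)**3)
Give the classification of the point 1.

The point is a pole of order 2.

The denominator factor β - 1 vanishes at 1 and appears to the power 2; the numerator there equals 788/575, nonzero, and no other factor vanishes.
Hence a pole whose order is the multiplicity, 2.


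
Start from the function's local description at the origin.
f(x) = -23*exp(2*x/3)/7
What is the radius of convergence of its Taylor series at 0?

The factor exp(2*x/3) is entire and contributes no finite singular point.
The polynomial part has no poles.
No finite singular points: the Taylor series at 0 converges everywhere.

The radius of convergence is infinite.


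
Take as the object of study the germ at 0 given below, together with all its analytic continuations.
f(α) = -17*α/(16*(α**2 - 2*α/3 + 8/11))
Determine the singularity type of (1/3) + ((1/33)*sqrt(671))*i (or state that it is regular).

The denominator factor α**2 - 2*α/3 + 8/11 vanishes at (1/3) + ((1/33)*sqrt(671))*i and appears to the power 1; the numerator there equals (-17/48) - ((17/528)*sqrt(671))*i, nonzero, and no other factor vanishes.
Hence a pole whose order is the multiplicity, 1.

The point is a pole of order 1.


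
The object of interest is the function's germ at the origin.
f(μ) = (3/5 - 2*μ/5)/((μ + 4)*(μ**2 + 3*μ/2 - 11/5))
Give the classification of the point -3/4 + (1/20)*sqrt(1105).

The denominator factor μ**2 + 3*μ/2 - 11/5 vanishes at -3/4 + (1/20)*sqrt(1105) and appears to the power 1; the numerator there equals 9/10 - (1/50)*sqrt(1105), nonzero, and no other factor vanishes.
Hence a pole whose order is the multiplicity, 1.

The point is a pole of order 1.


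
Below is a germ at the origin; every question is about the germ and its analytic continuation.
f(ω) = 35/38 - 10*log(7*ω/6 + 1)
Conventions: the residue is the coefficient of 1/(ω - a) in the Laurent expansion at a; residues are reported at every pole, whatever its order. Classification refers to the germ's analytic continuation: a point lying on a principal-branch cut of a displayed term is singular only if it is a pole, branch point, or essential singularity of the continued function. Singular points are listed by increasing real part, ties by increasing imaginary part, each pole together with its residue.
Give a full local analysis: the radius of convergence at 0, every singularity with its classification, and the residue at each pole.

Branch term (-10)*log(1 - ω/(-6/7)): its argument vanishes at ω = -6/7, a logarithmic branch point, modulus 6/7.
The radius of convergence is the smallest modulus among the singular points: 6/7.

Radius of convergence at 0: 6/7.
At -6/7: a logarithmic branch point.


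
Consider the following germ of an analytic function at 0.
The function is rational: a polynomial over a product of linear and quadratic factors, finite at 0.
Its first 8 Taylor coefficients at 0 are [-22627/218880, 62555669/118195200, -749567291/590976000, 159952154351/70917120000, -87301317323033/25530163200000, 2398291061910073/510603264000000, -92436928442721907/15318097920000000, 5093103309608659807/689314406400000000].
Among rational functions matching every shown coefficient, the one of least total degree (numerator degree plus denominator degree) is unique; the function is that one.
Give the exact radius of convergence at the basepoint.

No rational of total degree below 5 reproduces all 8 coefficients; solving the [1/4] Pade equations on them gives f(r) = (25*r/27 - 17/38)/((r + 12/11)**3*(r + 10/3)), whose expansion matches every shown term.
Denominator factor (r + 10/3): pole of order 1 at -10/3, modulus 10/3.
Denominator factor (r + 12/11)^3: pole of order 3 at -12/11, modulus 12/11.
The radius of convergence is the smallest modulus among the singular points: 12/11.

The radius of convergence is 12/11.


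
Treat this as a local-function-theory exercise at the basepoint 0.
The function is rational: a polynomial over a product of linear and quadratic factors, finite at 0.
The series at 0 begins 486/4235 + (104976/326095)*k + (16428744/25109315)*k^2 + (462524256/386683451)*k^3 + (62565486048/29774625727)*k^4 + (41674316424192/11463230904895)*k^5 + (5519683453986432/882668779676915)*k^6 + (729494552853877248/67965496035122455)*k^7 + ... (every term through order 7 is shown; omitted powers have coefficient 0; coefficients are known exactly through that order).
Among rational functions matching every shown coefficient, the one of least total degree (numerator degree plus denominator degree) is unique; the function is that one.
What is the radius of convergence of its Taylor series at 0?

The radius of convergence is 7/12.

No rational of total degree below 3 reproduces all 8 coefficients; solving the [0/3] Pade equations on them gives f(k) = -9/(40*(k - 11/6)**2*(k - 7/12)), whose expansion matches every shown term.
Denominator factor (k - 11/6)^2: pole of order 2 at 11/6, modulus 11/6.
Denominator factor (k - 7/12): pole of order 1 at 7/12, modulus 7/12.
The radius of convergence is the smallest modulus among the singular points: 7/12.


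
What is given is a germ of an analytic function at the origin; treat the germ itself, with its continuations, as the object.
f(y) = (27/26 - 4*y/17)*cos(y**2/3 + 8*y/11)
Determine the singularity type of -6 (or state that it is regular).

The point is a regular point.

There is no denominator, hence no pole anywhere.
The factor cos(y**2/3 + 8*y/11) is entire.
So the germ continues analytically to -6.


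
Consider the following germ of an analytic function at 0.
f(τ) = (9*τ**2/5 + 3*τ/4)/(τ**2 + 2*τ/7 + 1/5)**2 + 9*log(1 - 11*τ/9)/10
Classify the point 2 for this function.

The point is a regular point.

Denominator factors: τ**2 + 2*τ/7 + 1/5 = 167/35 at τ = 2 — none vanishes.
Branch term log(1 - τ/(9/11)): argument at 2 is -13/9, nonzero, so 2 is not its branch point (a point on a principal cut is still regular for the continued germ).
So the germ continues analytically to 2.


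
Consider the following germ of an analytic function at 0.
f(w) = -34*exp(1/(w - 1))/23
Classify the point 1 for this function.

The point is an essential singularity.

The exponent 1/(w - (1)) has a pole at 1, so exp(1/(w - (1))) takes every nonzero value near it: an essential singularity (not a pole of any order).


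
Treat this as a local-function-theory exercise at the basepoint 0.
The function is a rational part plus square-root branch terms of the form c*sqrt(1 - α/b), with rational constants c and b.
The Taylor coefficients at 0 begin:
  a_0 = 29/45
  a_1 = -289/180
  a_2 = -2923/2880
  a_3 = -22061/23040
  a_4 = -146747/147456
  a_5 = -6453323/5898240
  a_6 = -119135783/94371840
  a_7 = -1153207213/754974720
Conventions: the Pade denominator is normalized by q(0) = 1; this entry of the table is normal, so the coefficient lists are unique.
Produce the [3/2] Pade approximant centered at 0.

The Pade approximant has numerator coefficients [29/45, -6047707/2244405, 400992417/191522560, -174472683/766090240]; denominator coefficients [1, -1011389/598508, 23507169/38304512].

Taylor coefficients needed (read off): a_0 = 29/45, a_1 = -289/180, a_2 = -2923/2880, a_3 = -22061/23040, a_4 = -146747/147456, a_5 = -6453323/5898240.
Write the denominator as Q(α) = 1 + q1*α + q2*α^2. Requiring Q*f - P = O(α^6) with deg P <= 3 kills the coefficients of α^4..α^5 in Q*f:
  α^4: a_4 + q1*a_3 + q2*a_2 = 0, i.e. -146747/147456 + (-22061/23040)*q1 + (-2923/2880)*q2 = 0.
  α^5: a_5 + q1*a_4 + q2*a_3 = 0, i.e. -6453323/5898240 + (-146747/147456)*q1 + (-22061/23040)*q2 = 0.
Solving this linear system: q1 = -1011389/598508, q2 = 23507169/38304512.
The numerator is Q*f truncated at degree 3: P0 = a_0 = 29/45; P1 = a_1 + q1*a_0 = -6047707/2244405; P2 = a_2 + q1*a_1 + q2*a_0 = 400992417/191522560; P3 = a_3 + q1*a_2 + q2*a_1 = -174472683/766090240.


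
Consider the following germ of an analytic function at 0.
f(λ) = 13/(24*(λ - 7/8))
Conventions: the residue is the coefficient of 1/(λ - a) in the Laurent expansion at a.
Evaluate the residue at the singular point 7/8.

At the order-1 pole 7/8 set g(λ) = (λ - (7/8))*f(λ) = 13/24.
Simple pole: residue = g(a) at a = 7/8, which is 13/24.

The residue is 13/24.


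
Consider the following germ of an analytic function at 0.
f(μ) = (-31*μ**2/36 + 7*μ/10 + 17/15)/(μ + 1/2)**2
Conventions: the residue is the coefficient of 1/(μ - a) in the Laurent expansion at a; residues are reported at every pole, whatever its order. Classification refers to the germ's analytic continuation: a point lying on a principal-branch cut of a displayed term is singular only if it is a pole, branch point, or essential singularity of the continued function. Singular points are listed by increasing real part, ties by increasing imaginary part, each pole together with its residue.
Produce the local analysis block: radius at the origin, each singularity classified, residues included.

Radius of convergence at 0: 1/2.
At -1/2: a pole of order 2; residue 281/180.

Denominator factor (μ + 1/2)^2: pole of order 2 at -1/2, modulus 1/2.
The radius of convergence is the smallest modulus among the singular points: 1/2.
At the order-2 pole -1/2 set g(μ) = (μ - (-1/2))^2*f(μ) = -31*μ**2/36 + 7*μ/10 + 17/15.
Order-2 pole: residue = g'(a); g'(-1/2) = 281/180, so the residue is 281/180.


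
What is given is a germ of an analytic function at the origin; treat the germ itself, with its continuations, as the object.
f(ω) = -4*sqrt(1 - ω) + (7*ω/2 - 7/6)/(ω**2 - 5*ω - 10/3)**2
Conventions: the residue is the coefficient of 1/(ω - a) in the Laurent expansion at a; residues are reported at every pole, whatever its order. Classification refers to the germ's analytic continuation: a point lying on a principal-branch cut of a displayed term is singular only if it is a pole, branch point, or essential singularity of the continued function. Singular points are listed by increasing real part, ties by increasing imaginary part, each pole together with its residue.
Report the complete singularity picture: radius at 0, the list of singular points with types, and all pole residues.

Radius of convergence at 0: -5/2 + (1/6)*sqrt(345).
At 5/2 - (1/6)*sqrt(345): a pole of order 2; residue (91/26450)*sqrt(345).
At 1: an algebraic (square-root) branch point.
At 5/2 + (1/6)*sqrt(345): a pole of order 2; residue -(91/26450)*sqrt(345).

Denominator factor (ω**2 - 5*ω - 10/3)^2: discriminant 115/3, real irrational roots 5/2 + (1/6)*sqrt(345) and 5/2 - (1/6)*sqrt(345); poles of order 2, moduli 5/2 + (1/6)*sqrt(345) and -5/2 + (1/6)*sqrt(345).
Branch term (-4)*sqrt(1 - ω/(1)): its argument vanishes at ω = 1, a square-root branch point, modulus 1.
The radius of convergence is the smallest modulus among the singular points: -5/2 + (1/6)*sqrt(345).
The branch term is analytic at 5/2 - (1/6)*sqrt(345) and contributes nothing to the residue; only the rational part matters.
The factor ω**2 - 5*ω - 10/3 splits as (ω - a)(ω - a') with a = 5/2 - (1/6)*sqrt(345), a' = 5/2 + (1/6)*sqrt(345). At the order-2 pole a set g(ω) = (ω - a)^2*(rational part) = [7*ω/2 - 7/6] / (ω - a')^2.
Order-2 pole: residue = g'(a); g'(5/2 - (1/6)*sqrt(345)) = (91/26450)*sqrt(345), so the residue is (91/26450)*sqrt(345).
The branch term is analytic at 5/2 + (1/6)*sqrt(345) and contributes nothing to the residue; only the rational part matters.
The factor ω**2 - 5*ω - 10/3 splits as (ω - a)(ω - a') with a = 5/2 + (1/6)*sqrt(345), a' = 5/2 - (1/6)*sqrt(345). At the order-2 pole a set g(ω) = (ω - a)^2*(rational part) = [7*ω/2 - 7/6] / (ω - a')^2.
Order-2 pole: residue = g'(a); g'(5/2 + (1/6)*sqrt(345)) = -(91/26450)*sqrt(345), so the residue is -(91/26450)*sqrt(345).
List the singular points by increasing real part (a conjugate pair: the negative imaginary part first).


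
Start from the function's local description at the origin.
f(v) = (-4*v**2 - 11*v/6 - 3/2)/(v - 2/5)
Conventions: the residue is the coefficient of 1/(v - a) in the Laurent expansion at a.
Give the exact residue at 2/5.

The residue is -431/150.

At the order-1 pole 2/5 set g(v) = (v - (2/5))*f(v) = -4*v**2 - 11*v/6 - 3/2.
Simple pole: residue = g(a) at a = 2/5, which is -431/150.


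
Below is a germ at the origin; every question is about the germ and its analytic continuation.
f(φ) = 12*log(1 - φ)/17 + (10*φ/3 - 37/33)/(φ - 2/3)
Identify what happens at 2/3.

The point is a pole of order 1.

The denominator factor φ - 2/3 vanishes at 2/3 and appears to the power 1; the numerator there equals 109/99, nonzero, and no other factor vanishes.
The branch terms are analytic at this point.
Hence a pole whose order is the multiplicity, 1.


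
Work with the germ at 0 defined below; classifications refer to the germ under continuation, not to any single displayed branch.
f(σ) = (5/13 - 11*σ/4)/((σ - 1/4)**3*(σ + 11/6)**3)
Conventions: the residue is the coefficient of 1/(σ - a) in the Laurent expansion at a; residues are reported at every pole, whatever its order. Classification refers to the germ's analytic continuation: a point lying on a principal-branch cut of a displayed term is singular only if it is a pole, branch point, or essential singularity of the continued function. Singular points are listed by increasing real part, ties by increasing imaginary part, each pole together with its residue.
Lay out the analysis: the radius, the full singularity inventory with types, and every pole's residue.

Radius of convergence at 0: 1/4.
At -11/6: a pole of order 3; residue -49719744/126953125.
At 1/4: a pole of order 3; residue 49719744/126953125.

Denominator factor (σ + 11/6)^3: pole of order 3 at -11/6, modulus 11/6.
Denominator factor (σ - 1/4)^3: pole of order 3 at 1/4, modulus 1/4.
The radius of convergence is the smallest modulus among the singular points: 1/4.
At the order-3 pole -11/6 set g(σ) = (σ - (-11/6))^3*f(σ) = (5/13 - 11*σ/4)/(σ - 1/4)**3.
Order-3 pole: residue = g''(a)/2; g''(-11/6) = -99439488/126953125, so the residue is -49719744/126953125.
At the order-3 pole 1/4 set g(σ) = (σ - (1/4))^3*f(σ) = (5/13 - 11*σ/4)/(σ + 11/6)**3.
Order-3 pole: residue = g''(a)/2; g''(1/4) = 99439488/126953125, so the residue is 49719744/126953125.
List the singular points by increasing real part (a conjugate pair: the negative imaginary part first).


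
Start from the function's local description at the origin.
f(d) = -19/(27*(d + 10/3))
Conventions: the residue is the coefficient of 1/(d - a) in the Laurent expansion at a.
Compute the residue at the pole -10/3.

The residue is -19/27.

At the order-1 pole -10/3 set g(d) = (d - (-10/3))*f(d) = -19/27.
Simple pole: residue = g(a) at a = -10/3, which is -19/27.


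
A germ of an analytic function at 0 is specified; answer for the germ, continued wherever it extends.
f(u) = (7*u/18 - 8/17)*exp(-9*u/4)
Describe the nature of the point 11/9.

There is no denominator, hence no pole anywhere.
The factor exp(-9*u/4) is entire.
So the germ continues analytically to 11/9.

The point is a regular point.


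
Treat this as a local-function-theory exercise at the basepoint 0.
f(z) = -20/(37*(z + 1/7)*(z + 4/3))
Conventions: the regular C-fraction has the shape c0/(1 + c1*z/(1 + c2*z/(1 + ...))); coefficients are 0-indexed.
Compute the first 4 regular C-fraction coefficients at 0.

Taylor coefficients (expand at 0): a_0 = -105/37, a_1 = 3255/148, a_2 = -92085/592, a_3 = 2581215/2368.
c0 = a_0 = -105/37. Peel one level at a time: if S = 1 + c*z/S' with S'(0) = 1, then c is the z-coefficient of S and S' = c*z/(S - 1).
S_1 = c0/f = 1 + (31/4)*z + (21/4)*z^2 + ...; c1 = 31/4.
S_2 = c1*z/(S_1 - 1) = 1 + (-21/31)*z + (441/961)*z^2 + ...; c2 = -21/31.
S_3 = c2*z/(S_2 - 1) = 1 + (21/31)*z + ...; c3 = 21/31.

The regular C-fraction coefficients are [-105/37, 31/4, -21/31, 21/31].


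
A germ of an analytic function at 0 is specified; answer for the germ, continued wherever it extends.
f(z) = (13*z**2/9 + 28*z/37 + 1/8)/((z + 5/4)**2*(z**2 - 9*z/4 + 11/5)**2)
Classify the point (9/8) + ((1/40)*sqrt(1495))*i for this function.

The denominator factor z**2 - 9*z/4 + 11/5 vanishes at (9/8) + ((1/40)*sqrt(1495))*i and appears to the power 2; the numerator there equals (77513/53280) + ((593/5920)*sqrt(1495))*i, nonzero, and no other factor vanishes.
Hence a pole whose order is the multiplicity, 2.

The point is a pole of order 2.


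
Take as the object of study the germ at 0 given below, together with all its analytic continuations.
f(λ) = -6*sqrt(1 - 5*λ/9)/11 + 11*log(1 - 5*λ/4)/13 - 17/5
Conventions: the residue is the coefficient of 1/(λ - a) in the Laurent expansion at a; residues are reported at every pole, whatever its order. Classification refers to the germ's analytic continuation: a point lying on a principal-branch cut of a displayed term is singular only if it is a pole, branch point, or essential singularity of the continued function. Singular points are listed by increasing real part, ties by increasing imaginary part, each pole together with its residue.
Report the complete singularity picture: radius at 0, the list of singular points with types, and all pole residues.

Radius of convergence at 0: 4/5.
At 4/5: a logarithmic branch point.
At 9/5: an algebraic (square-root) branch point.

Branch term (-6/11)*sqrt(1 - λ/(9/5)): its argument vanishes at λ = 9/5, a square-root branch point, modulus 9/5.
Branch term (11/13)*log(1 - λ/(4/5)): its argument vanishes at λ = 4/5, a logarithmic branch point, modulus 4/5.
The radius of convergence is the smallest modulus among the singular points: 4/5.
List the singular points by increasing real part (a conjugate pair: the negative imaginary part first).


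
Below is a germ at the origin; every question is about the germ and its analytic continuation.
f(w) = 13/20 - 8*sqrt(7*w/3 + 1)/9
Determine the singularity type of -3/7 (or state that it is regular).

The point is an algebraic (square-root) branch point.

The term (-8/9)*sqrt(1 - w/(-3/7)) has argument 1 - -3/7/(-3/7) = 0 at -3/7: a square-root (algebraic, two-sheeted) branch point; the remaining terms are analytic or single-valued there.


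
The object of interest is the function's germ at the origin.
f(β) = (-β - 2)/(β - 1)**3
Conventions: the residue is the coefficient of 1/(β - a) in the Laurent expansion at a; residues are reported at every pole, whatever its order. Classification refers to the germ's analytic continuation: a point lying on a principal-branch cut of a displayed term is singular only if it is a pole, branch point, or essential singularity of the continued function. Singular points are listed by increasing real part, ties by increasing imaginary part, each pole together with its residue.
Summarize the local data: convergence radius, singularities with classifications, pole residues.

Denominator factor (β - 1)^3: pole of order 3 at 1, modulus 1.
The radius of convergence is the smallest modulus among the singular points: 1.
At the order-3 pole 1 set g(β) = (β - (1))^3*f(β) = -β - 2.
Order-3 pole: residue = g''(a)/2; g''(1) = 0, so the residue is 0.

Radius of convergence at 0: 1.
At 1: a pole of order 3; residue 0.


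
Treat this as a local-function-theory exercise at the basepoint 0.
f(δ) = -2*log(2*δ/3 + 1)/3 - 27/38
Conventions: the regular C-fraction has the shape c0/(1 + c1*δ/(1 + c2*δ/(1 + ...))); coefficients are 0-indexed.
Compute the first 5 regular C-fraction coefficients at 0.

The regular C-fraction coefficients are [-27/38, -152/243, 233/243, 9/233, 206/699].

Taylor coefficients (expand at 0): a_0 = -27/38, a_1 = -4/9, a_2 = 4/27, a_3 = -16/243, a_4 = 8/243.
c0 = a_0 = -27/38. Peel one level at a time: if S = 1 + c*δ/S' with S'(0) = 1, then c is the δ-coefficient of S and S' = c*δ/(S - 1).
S_1 = c0/f = 1 + (-152/243)*δ + (35416/59049)*δ^2 + ...; c1 = -152/243.
S_2 = c1*δ/(S_1 - 1) = 1 + (233/243)*δ + (-1/27)*δ^2 + ...; c2 = 233/243.
S_3 = c2*δ/(S_2 - 1) = 1 + (9/233)*δ + (-618/54289)*δ^2 + ...; c3 = 9/233.
S_4 = c3*δ/(S_3 - 1) = 1 + (206/699)*δ + ...; c4 = 206/699.


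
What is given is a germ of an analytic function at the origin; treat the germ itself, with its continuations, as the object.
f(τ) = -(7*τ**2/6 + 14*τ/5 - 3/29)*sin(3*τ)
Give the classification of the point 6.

There is no denominator, hence no pole anywhere.
The factor -sin(3*τ) is entire.
So the germ continues analytically to 6.

The point is a regular point.


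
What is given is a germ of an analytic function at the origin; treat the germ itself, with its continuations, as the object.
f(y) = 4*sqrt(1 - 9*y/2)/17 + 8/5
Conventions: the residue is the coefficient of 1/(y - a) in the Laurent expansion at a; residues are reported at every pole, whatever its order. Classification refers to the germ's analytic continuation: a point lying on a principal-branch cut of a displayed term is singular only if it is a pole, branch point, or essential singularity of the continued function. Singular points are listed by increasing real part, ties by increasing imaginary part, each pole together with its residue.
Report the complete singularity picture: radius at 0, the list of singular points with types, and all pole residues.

Radius of convergence at 0: 2/9.
At 2/9: an algebraic (square-root) branch point.

Branch term (4/17)*sqrt(1 - y/(2/9)): its argument vanishes at y = 2/9, a square-root branch point, modulus 2/9.
The radius of convergence is the smallest modulus among the singular points: 2/9.


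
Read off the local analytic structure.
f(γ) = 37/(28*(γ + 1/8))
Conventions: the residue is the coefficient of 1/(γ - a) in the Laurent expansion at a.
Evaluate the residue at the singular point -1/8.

At the order-1 pole -1/8 set g(γ) = (γ - (-1/8))*f(γ) = 37/28.
Simple pole: residue = g(a) at a = -1/8, which is 37/28.

The residue is 37/28.


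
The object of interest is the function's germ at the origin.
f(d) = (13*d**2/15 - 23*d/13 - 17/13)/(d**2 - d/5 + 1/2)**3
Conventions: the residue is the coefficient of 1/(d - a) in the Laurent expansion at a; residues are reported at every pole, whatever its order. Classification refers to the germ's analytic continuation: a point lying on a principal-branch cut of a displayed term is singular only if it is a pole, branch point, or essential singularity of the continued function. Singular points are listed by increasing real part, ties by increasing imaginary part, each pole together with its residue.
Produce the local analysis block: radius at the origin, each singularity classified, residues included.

Denominator factor (d**2 - d/5 + 1/2)^3: discriminant -49/25, complex-conjugate roots (1/10) + (7/10)*i and (1/10) - (7/10)*i; poles of order 3, moduli (1/2)*sqrt(2) and (1/2)*sqrt(2).
The radius of convergence is the smallest modulus among the singular points: (1/2)*sqrt(2).
The factor d**2 - d/5 + 1/2 splits as (d - a)(d - a') with a = (1/10) - (7/10)*i, a' = (1/10) + (7/10)*i. At the order-3 pole a set g(d) = (d - a)^3*f(d) = [13*d**2/15 - 23*d/13 - 17/13] / (d - a')^3.
Order-3 pole: residue = g''(a)/2; g''((1/10) - (7/10)*i) = -(1951550/655473)*i, so the residue is -(975775/655473)*i.
The factor d**2 - d/5 + 1/2 splits as (d - a)(d - a') with a = (1/10) + (7/10)*i, a' = (1/10) - (7/10)*i. At the order-3 pole a set g(d) = (d - a)^3*f(d) = [13*d**2/15 - 23*d/13 - 17/13] / (d - a')^3.
Order-3 pole: residue = g''(a)/2; g''((1/10) + (7/10)*i) = (1951550/655473)*i, so the residue is (975775/655473)*i.
List the singular points by increasing real part (a conjugate pair: the negative imaginary part first).

Radius of convergence at 0: (1/2)*sqrt(2).
At (1/10) - (7/10)*i: a pole of order 3; residue -(975775/655473)*i.
At (1/10) + (7/10)*i: a pole of order 3; residue (975775/655473)*i.


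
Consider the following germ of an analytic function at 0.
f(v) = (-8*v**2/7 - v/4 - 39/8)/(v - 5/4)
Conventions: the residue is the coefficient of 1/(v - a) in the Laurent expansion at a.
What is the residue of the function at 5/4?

At the order-1 pole 5/4 set g(v) = (v - (5/4))*f(v) = -8*v**2/7 - v/4 - 39/8.
Simple pole: residue = g(a) at a = 5/4, which is -781/112.

The residue is -781/112.


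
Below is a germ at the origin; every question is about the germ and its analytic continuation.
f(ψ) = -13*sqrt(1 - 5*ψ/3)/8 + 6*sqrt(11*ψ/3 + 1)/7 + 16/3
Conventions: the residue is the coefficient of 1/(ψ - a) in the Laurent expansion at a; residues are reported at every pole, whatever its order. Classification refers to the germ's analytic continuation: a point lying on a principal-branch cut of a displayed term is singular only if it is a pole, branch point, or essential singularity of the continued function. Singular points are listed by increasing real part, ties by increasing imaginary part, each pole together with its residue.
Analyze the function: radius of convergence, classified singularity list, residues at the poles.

Branch term (-13/8)*sqrt(1 - ψ/(3/5)): its argument vanishes at ψ = 3/5, a square-root branch point, modulus 3/5.
Branch term (6/7)*sqrt(1 - ψ/(-3/11)): its argument vanishes at ψ = -3/11, a square-root branch point, modulus 3/11.
The radius of convergence is the smallest modulus among the singular points: 3/11.
List the singular points by increasing real part (a conjugate pair: the negative imaginary part first).

Radius of convergence at 0: 3/11.
At -3/11: an algebraic (square-root) branch point.
At 3/5: an algebraic (square-root) branch point.


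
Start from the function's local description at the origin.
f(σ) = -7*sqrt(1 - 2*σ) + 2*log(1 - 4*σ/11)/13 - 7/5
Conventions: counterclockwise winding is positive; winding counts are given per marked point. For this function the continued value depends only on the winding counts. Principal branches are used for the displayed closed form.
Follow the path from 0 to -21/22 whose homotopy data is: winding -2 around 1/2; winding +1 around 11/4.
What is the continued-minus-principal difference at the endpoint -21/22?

Continued minus principal equals (4/13)*pi*i.

The rational part is single-valued and drops out of the difference; each branch term changes only by its own monodromy.
(-7)*sqrt(1 - σ/(1/2)): winding -2 is even, the square root returns to the same sheet, contribution 0.
(2/13)*log(1 - σ/(11/4)): each positive loop around 11/4 adds 2*pi*i to the log, so winding +1 contributes (2/13)*(1)*2*pi*i = (4/13)*pi*i.
Summing the contributions at σ = -21/22 gives (4/13)*pi*i.


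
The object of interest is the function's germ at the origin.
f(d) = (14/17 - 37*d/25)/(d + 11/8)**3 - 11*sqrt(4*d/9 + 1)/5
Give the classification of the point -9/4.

The point is an algebraic (square-root) branch point.

The term (-11/5)*sqrt(1 - d/(-9/4)) has argument 1 - -9/4/(-9/4) = 0 at -9/4: a square-root (algebraic, two-sheeted) branch point; the remaining terms are analytic or single-valued there.


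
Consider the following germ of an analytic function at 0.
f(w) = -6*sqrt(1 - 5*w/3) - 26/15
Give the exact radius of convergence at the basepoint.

Branch term (-6)*sqrt(1 - w/(3/5)): its argument vanishes at w = 3/5, a square-root branch point, modulus 3/5.
The radius of convergence is the smallest modulus among the singular points: 3/5.

The radius of convergence is 3/5.


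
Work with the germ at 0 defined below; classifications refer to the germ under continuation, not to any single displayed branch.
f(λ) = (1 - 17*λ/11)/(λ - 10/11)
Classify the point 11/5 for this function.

The point is a regular point.

Denominator factors: λ - 10/11 = 71/55 at λ = 11/5 — none vanishes.
So the germ continues analytically to 11/5.


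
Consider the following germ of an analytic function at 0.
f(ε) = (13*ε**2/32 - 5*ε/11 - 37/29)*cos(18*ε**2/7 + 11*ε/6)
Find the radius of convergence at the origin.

The radius of convergence is infinite.

The factor cos(18*ε**2/7 + 11*ε/6) is entire and contributes no finite singular point.
The polynomial part has no poles.
No finite singular points: the Taylor series at 0 converges everywhere.


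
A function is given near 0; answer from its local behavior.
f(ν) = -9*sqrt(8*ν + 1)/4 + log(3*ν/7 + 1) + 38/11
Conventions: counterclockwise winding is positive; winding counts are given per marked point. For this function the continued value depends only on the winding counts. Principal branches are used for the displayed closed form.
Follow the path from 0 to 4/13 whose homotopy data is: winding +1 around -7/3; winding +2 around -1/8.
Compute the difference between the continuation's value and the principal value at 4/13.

Continued minus principal equals (2)*pi*i.

The rational part is single-valued and drops out of the difference; each branch term changes only by its own monodromy.
(1)*log(1 - ν/(-7/3)): each positive loop around -7/3 adds 2*pi*i to the log, so winding +1 contributes (1)*(1)*2*pi*i = (2)*pi*i.
(-9/4)*sqrt(1 - ν/(-1/8)): winding +2 is even, the square root returns to the same sheet, contribution 0.
Summing the contributions at ν = 4/13 gives (2)*pi*i.


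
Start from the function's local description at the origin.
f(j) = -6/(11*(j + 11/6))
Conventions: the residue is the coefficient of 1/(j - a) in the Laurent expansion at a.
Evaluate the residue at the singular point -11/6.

The residue is -6/11.

At the order-1 pole -11/6 set g(j) = (j - (-11/6))*f(j) = -6/11.
Simple pole: residue = g(a) at a = -11/6, which is -6/11.


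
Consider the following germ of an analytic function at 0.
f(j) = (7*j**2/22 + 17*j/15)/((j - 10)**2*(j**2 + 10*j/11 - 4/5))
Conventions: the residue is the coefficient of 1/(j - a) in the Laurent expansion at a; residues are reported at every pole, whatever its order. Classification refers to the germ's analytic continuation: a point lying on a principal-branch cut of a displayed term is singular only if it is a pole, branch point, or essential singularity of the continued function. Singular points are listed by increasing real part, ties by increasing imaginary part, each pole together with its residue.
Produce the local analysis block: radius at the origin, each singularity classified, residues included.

Denominator factor (j**2 + 10*j/11 - 4/5): discriminant 2436/605, real irrational roots -5/11 + (1/55)*sqrt(3045) and -5/11 - (1/55)*sqrt(3045); poles of order 1, moduli -5/11 + (1/55)*sqrt(3045) and 5/11 + (1/55)*sqrt(3045).
Denominator factor (j - 10)^2: pole of order 2 at 10, modulus 10.
The radius of convergence is the smallest modulus among the singular points: -5/11 + (1/55)*sqrt(3045).
The factor j**2 + 10*j/11 - 4/5 splits as (j - a)(j - a') with a = -5/11 - (1/55)*sqrt(3045), a' = -5/11 + (1/55)*sqrt(3045). At the order-1 pole a set g(j) = (j - a)*f(j) = [(7*j**2/22 + 17*j/15)/(j - 10)**2] / (j - a').
Simple pole: residue = g(a) at a = -5/11 - (1/55)*sqrt(3045), which is 68369/17736968 - (87907/32405440536)*sqrt(3045).
The factor j**2 + 10*j/11 - 4/5 splits as (j - a)(j - a') with a = -5/11 + (1/55)*sqrt(3045), a' = -5/11 - (1/55)*sqrt(3045). At the order-1 pole a set g(j) = (j - a)*f(j) = [(7*j**2/22 + 17*j/15)/(j - 10)**2] / (j - a').
Simple pole: residue = g(a) at a = -5/11 + (1/55)*sqrt(3045), which is 68369/17736968 + (87907/32405440536)*sqrt(3045).
At the order-2 pole 10 set g(j) = (j - (10))^2*f(j) = (7*j**2/22 + 17*j/15)/(j**2 + 10*j/11 - 4/5).
Order-2 pole: residue = g'(a); g'(10) = -68369/8868484, so the residue is -68369/8868484.
List the singular points by increasing real part (a conjugate pair: the negative imaginary part first).

Radius of convergence at 0: -5/11 + (1/55)*sqrt(3045).
At -5/11 - (1/55)*sqrt(3045): a pole of order 1; residue 68369/17736968 - (87907/32405440536)*sqrt(3045).
At -5/11 + (1/55)*sqrt(3045): a pole of order 1; residue 68369/17736968 + (87907/32405440536)*sqrt(3045).
At 10: a pole of order 2; residue -68369/8868484.


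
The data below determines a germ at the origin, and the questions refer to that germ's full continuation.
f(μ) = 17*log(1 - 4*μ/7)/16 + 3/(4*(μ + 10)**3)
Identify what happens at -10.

The denominator factor μ + 10 vanishes at -10 and appears to the power 3; the numerator there equals 3/4, nonzero, and no other factor vanishes.
The branch terms are analytic at this point.
Hence a pole whose order is the multiplicity, 3.

The point is a pole of order 3.


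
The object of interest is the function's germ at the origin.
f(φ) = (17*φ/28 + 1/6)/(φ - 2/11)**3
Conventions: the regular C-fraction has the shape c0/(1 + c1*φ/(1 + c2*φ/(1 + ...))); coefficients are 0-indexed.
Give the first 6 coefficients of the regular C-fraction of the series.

Taylor coefficients (expand at 0): a_0 = -1331/48, a_1 = -62557/112, a_2 = -3001405/448, a_3 = -43322719/672, a_4 = -983216355/1792, a_5 = -7736406887/1792.
c0 = a_0 = -1331/48. Peel one level at a time: if S = 1 + c*φ/S' with S'(0) = 1, then c is the φ-coefficient of S and S' = c*φ/(S - 1).
S_1 = c0/f = 1 + (-141/7)*φ + (32169/196)*φ^2 + ...; c1 = -141/7.
S_2 = c1*φ/(S_1 - 1) = 1 + (10723/1316)*φ + (3016651/106032)*φ^2 + ...; c2 = 10723/1316.
S_3 = c2*φ/(S_2 - 1) = 1 + (-21116557/6047772)*φ + (4884791296/1034844561)*φ^2 + ...; c3 = -21116557/6047772.
S_4 = c3*φ/(S_3 - 1) = 1 + (1084227584/802005339)*φ + (5963251712/1864664283)*φ^2 + ...; c4 = 1084227584/802005339.
S_5 = c4*φ/(S_4 - 1) = 1 + (-117953/49862)*φ + ...; c5 = -117953/49862.

The regular C-fraction coefficients are [-1331/48, -141/7, 10723/1316, -21116557/6047772, 1084227584/802005339, -117953/49862].


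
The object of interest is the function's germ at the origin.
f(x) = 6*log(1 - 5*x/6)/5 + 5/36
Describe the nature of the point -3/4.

The point is a regular point.

There is no denominator, hence no pole anywhere.
Branch term log(1 - x/(6/5)): argument at -3/4 is 13/8, nonzero, so -3/4 is not its branch point (a point on a principal cut is still regular for the continued germ).
So the germ continues analytically to -3/4.


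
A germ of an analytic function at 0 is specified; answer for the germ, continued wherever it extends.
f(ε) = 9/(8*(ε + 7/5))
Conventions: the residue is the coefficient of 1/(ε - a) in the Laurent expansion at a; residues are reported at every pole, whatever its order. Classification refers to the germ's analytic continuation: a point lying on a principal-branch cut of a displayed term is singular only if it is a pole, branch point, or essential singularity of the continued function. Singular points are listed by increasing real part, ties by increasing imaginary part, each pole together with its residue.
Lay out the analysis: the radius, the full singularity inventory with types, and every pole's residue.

Radius of convergence at 0: 7/5.
At -7/5: a pole of order 1; residue 9/8.

Denominator factor (ε + 7/5): pole of order 1 at -7/5, modulus 7/5.
The radius of convergence is the smallest modulus among the singular points: 7/5.
At the order-1 pole -7/5 set g(ε) = (ε - (-7/5))*f(ε) = 9/8.
Simple pole: residue = g(a) at a = -7/5, which is 9/8.
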